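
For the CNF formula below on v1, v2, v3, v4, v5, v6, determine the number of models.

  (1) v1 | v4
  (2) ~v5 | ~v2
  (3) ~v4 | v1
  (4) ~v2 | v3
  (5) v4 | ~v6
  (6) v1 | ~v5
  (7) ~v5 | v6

11

There are 2^6 = 64 truth assignments over (v1, v2, v3, v4, v5, v6).
Split on v4. With v4 = 1, the clauses containing v4 are satisfied and ~v4 drops from the rest; 8 of the 2^5 = 32 assignments to the other variables satisfy what remains.
With v4 = 0, by the same count on the reduced clause set, 3 assignments work.
(One model: v1=T, v2=F, v3=F, v4=F, v5=F, v6=F.)
Total: 8 + 3 = 11.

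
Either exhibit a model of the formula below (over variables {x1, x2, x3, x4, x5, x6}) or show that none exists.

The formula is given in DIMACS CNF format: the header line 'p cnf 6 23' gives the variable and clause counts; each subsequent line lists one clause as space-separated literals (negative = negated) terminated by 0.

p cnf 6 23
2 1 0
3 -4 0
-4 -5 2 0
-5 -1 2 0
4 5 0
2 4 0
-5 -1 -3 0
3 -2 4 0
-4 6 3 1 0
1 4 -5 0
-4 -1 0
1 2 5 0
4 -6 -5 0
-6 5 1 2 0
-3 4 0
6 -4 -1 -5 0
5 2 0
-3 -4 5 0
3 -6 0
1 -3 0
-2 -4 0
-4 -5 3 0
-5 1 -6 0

Case x2 = True:
(¬x4) alone gives x4 = False.
(x5) alone gives x5 = True.
(x3) alone gives x3 = True.
Now (¬x3) is unsatisfied and unit — conflict.
So x2 must be the other value — set x2 = False.
(x1) alone gives x1 = True.
(¬x5) alone gives x5 = False.
Now (x5) is unsatisfied and unit — conflict.
Either choice for x2 ends in contradiction.

UNSATISFIABLE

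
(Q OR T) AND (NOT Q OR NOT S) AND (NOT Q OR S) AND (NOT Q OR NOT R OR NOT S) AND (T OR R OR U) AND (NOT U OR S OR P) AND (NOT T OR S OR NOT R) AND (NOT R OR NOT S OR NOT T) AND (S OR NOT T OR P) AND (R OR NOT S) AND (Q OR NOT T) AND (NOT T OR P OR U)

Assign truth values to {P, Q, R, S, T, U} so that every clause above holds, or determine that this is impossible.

Case Q = true:
The clause (NOT S) is unit, so S = false.
That conflicts with the unit clause (S).
That branch fails; take Q = false instead.
The clause (T) is unit, so T = true.
That conflicts with the unit clause (NOT T).
Either choice for Q ends in contradiction.

UNSATISFIABLE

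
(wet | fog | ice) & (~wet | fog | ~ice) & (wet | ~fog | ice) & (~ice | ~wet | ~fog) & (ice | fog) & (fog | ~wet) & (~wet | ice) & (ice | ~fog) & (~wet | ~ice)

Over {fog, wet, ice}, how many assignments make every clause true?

2

There are 2^3 = 8 truth assignments over (fog, wet, ice).
Check each against the 9 clauses (columns in the order fog, wet, ice):
  F F F  ✗ fails (wet | fog | ice)
  F F T  ✓ satisfies all
  F T F  ✗ fails (ice | fog)
  F T T  ✗ fails (~wet | fog | ~ice)
  T F F  ✗ fails (wet | ~fog | ice)
  T F T  ✓ satisfies all
  T T F  ✗ fails (~wet | ice)
  T T T  ✗ fails (~ice | ~wet | ~fog)
2 of the 8 rows are models.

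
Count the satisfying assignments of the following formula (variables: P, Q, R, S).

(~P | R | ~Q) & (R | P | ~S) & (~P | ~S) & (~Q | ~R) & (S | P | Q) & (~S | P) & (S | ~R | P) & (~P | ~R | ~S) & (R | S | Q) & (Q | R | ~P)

2

There are 2^4 = 16 truth assignments over (P, Q, R, S).
Check each against the 10 clauses (columns in the order P, Q, R, S):
  F F F F  ✗ fails (S | P | Q)
  F F F T  ✗ fails (R | P | ~S)
  F F T F  ✗ fails (S | P | Q)
  F F T T  ✗ fails (~S | P)
  F T F F  ✓ satisfies all
  F T F T  ✗ fails (R | P | ~S)
  F T T F  ✗ fails (~Q | ~R)
  F T T T  ✗ fails (~Q | ~R)
  T F F F  ✗ fails (R | S | Q)
  T F F T  ✗ fails (~P | ~S)
  T F T F  ✓ satisfies all
  T F T T  ✗ fails (~P | ~S)
  T T F F  ✗ fails (~P | R | ~Q)
  T T F T  ✗ fails (~P | R | ~Q)
  T T T F  ✗ fails (~Q | ~R)
  T T T T  ✗ fails (~P | ~S)
2 of the 16 rows are models.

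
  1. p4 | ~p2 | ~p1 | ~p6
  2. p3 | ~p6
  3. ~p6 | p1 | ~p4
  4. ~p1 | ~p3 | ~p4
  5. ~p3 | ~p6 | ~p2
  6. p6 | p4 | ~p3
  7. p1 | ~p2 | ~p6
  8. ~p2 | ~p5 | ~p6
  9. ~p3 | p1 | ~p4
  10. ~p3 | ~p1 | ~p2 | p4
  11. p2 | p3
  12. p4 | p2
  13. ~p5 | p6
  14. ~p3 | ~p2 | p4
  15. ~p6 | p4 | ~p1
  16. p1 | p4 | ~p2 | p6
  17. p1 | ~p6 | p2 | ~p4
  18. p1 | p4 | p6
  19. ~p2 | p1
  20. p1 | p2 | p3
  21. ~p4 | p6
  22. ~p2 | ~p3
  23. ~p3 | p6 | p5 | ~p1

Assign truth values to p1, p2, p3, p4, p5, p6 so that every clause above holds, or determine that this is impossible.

p1=1,  p2=1,  p3=0,  p4=0,  p5=0,  p6=0

Try p3 = 0.
(~p6) alone gives p6 = 0.
(p2) alone gives p2 = 1.
(~p5) alone gives p5 = 0.
(p1) alone gives p1 = 1.
(~p4) alone gives p4 = 0.
All clauses are satisfied.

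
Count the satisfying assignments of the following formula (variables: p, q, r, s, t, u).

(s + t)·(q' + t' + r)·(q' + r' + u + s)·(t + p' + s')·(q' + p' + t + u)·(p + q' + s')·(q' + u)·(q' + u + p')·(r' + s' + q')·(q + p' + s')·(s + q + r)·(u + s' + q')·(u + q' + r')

There are 2^6 = 64 truth assignments over (p, q, r, s, t, u).
Split on r. With r = 1, the clauses containing r are satisfied and r' drops from the rest; 10 of the 2^5 = 32 assignments to the other variables satisfy what remains.
With r = 0, by the same count on the reduced clause set, 4 assignments work.
Total: 10 + 4 = 14.

14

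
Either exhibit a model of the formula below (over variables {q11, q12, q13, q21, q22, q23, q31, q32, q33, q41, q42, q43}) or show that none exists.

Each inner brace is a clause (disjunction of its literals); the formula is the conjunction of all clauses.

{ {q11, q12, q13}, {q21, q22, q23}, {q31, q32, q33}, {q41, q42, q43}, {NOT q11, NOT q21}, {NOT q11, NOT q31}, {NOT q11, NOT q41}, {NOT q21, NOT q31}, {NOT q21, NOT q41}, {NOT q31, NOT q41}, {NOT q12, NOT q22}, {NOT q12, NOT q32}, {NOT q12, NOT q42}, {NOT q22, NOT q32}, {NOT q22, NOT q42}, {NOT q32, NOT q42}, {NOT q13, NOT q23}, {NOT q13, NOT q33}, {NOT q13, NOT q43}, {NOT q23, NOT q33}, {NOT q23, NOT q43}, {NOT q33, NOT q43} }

UNSATISFIABLE

Try q11 = false.
Try q12 = true.
(NOT q22) alone gives q22 = false.
(NOT q32) alone gives q32 = false.
(NOT q42) alone gives q42 = false.
Try q21 = true.
(NOT q31) alone gives q31 = false.
(q33) alone gives q33 = true.
(NOT q41) alone gives q41 = false.
(q43) alone gives q43 = true.
Now (NOT q43) is unsatisfied and unit — conflict.
That branch fails; take q21 = false instead.
(q23) alone gives q23 = true.
(NOT q13) alone gives q13 = false.
(NOT q33) alone gives q33 = false.
(q31) alone gives q31 = true.
(NOT q41) alone gives q41 = false.
(q43) alone gives q43 = true.
Now (NOT q43) is unsatisfied and unit — conflict.
Either choice for q21 ends in contradiction.
That branch fails; take q12 = false instead.
(q13) alone gives q13 = true.
(NOT q23) alone gives q23 = false.
(NOT q33) alone gives q33 = false.
(NOT q43) alone gives q43 = false.
Try q21 = true.
(NOT q31) alone gives q31 = false.
(q32) alone gives q32 = true.
(NOT q41) alone gives q41 = false.
(q42) alone gives q42 = true.
Now (NOT q42) is unsatisfied and unit — conflict.
That branch fails; take q21 = false instead.
(q22) alone gives q22 = true.
(NOT q32) alone gives q32 = false.
(q31) alone gives q31 = true.
(NOT q41) alone gives q41 = false.
(q42) alone gives q42 = true.
Now (NOT q42) is unsatisfied and unit — conflict.
Either choice for q21 ends in contradiction.
Either choice for q12 ends in contradiction.
That branch fails; take q11 = true instead.
(NOT q21) alone gives q21 = false.
(NOT q31) alone gives q31 = false.
(NOT q41) alone gives q41 = false.
Try q22 = true.
(NOT q12) alone gives q12 = false.
(NOT q32) alone gives q32 = false.
(q33) alone gives q33 = true.
(NOT q42) alone gives q42 = false.
(q43) alone gives q43 = true.
Now (NOT q43) is unsatisfied and unit — conflict.
That branch fails; take q22 = false instead.
(q23) alone gives q23 = true.
(NOT q13) alone gives q13 = false.
(NOT q33) alone gives q33 = false.
(q32) alone gives q32 = true.
(NOT q12) alone gives q12 = false.
(NOT q42) alone gives q42 = false.
(q43) alone gives q43 = true.
Now (NOT q43) is unsatisfied and unit — conflict.
Either choice for q22 ends in contradiction.
Either choice for q11 ends in contradiction.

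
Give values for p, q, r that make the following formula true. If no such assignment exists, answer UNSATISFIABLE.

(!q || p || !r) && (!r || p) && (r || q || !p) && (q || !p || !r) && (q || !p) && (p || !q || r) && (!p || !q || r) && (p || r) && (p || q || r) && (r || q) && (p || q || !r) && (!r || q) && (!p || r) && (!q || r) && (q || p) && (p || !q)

p ↦ true, q ↦ true, r ↦ true

Suppose r = true.
The clause (p) is unit, so p = true.
The clause (q) is unit, so q = true.
All clauses are satisfied.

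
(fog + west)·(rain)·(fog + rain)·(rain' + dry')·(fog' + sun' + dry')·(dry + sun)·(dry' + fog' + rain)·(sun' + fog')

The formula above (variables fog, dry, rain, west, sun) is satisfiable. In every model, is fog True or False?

False

Suppose fog = 1.
From the singleton clause (rain), rain = 1.
From the singleton clause (dry'), dry = 0.
From the singleton clause (sun), sun = 1.
That conflicts with the unit clause (sun').
So every satisfying assignment has fog = False.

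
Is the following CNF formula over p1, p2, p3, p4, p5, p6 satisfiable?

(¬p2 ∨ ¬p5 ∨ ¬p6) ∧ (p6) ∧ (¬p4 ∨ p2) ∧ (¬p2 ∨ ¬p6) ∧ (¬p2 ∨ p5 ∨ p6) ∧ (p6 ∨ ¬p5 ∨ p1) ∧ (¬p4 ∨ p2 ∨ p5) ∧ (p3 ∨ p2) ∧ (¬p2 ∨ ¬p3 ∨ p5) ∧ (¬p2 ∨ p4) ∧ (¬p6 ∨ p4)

No

(p6) alone gives p6 = True.
(¬p2) alone gives p2 = False.
(¬p4) alone gives p4 = False.
But (p4) is also a unit clause — contradiction.
No assignment satisfies every clause.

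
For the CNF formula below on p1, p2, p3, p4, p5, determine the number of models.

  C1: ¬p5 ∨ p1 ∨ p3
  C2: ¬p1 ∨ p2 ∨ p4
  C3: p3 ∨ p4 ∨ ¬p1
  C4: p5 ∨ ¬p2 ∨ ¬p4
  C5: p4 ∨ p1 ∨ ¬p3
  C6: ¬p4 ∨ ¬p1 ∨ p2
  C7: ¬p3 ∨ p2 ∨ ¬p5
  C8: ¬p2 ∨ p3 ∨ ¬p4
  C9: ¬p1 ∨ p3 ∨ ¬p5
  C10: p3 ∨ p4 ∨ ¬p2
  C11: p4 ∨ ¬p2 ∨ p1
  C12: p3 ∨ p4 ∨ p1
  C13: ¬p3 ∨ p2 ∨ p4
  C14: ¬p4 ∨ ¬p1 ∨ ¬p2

There are 2^5 = 32 truth assignments over (p1, p2, p3, p4, p5).
Split on p5. With p5 = True, the clauses containing p5 are satisfied and ¬p5 drops from the rest; 2 of the 2^4 = 16 assignments to the other variables satisfy what remains.
With p5 = False, by the same count on the reduced clause set, 3 assignments work.
(One model: p1=F, p2=F, p3=F, p4=T, p5=F.)
Total: 2 + 3 = 5.

5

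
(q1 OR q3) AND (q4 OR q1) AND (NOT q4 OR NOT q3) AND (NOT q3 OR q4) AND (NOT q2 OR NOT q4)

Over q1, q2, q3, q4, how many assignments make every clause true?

There are 2^4 = 16 truth assignments over (q1, q2, q3, q4).
Check each against the 5 clauses (columns in the order q1, q2, q3, q4):
  F F F F  ✗ fails (q1 OR q3)
  F F F T  ✗ fails (q1 OR q3)
  F F T F  ✗ fails (q4 OR q1)
  F F T T  ✗ fails (NOT q4 OR NOT q3)
  F T F F  ✗ fails (q1 OR q3)
  F T F T  ✗ fails (q1 OR q3)
  F T T F  ✗ fails (q4 OR q1)
  F T T T  ✗ fails (NOT q4 OR NOT q3)
  T F F F  ✓ satisfies all
  T F F T  ✓ satisfies all
  T F T F  ✗ fails (NOT q3 OR q4)
  T F T T  ✗ fails (NOT q4 OR NOT q3)
  T T F F  ✓ satisfies all
  T T F T  ✗ fails (NOT q2 OR NOT q4)
  T T T F  ✗ fails (NOT q3 OR q4)
  T T T T  ✗ fails (NOT q4 OR NOT q3)
3 of the 16 rows are models.

3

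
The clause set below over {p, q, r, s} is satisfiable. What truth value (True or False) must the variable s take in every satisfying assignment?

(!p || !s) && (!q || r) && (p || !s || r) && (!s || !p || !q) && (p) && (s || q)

Suppose s = true.
(!p) alone gives p = false.
Now (p) is unsatisfied and unit — conflict.
So every satisfying assignment has s = False.

False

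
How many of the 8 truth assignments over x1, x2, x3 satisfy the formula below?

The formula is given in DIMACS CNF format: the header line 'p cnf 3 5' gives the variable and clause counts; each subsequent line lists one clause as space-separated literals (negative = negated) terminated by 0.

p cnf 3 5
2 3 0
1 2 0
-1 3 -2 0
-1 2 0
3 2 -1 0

There are 2^3 = 8 truth assignments over (x1, x2, x3).
Check each against the 5 clauses (columns in the order x1, x2, x3):
  F F F  ✗ fails (x2 ∨ x3)
  F F T  ✗ fails (x1 ∨ x2)
  F T F  ✓ satisfies all
  F T T  ✓ satisfies all
  T F F  ✗ fails (x2 ∨ x3)
  T F T  ✗ fails (¬x1 ∨ x2)
  T T F  ✗ fails (¬x1 ∨ x3 ∨ ¬x2)
  T T T  ✓ satisfies all
3 of the 8 rows are models.

3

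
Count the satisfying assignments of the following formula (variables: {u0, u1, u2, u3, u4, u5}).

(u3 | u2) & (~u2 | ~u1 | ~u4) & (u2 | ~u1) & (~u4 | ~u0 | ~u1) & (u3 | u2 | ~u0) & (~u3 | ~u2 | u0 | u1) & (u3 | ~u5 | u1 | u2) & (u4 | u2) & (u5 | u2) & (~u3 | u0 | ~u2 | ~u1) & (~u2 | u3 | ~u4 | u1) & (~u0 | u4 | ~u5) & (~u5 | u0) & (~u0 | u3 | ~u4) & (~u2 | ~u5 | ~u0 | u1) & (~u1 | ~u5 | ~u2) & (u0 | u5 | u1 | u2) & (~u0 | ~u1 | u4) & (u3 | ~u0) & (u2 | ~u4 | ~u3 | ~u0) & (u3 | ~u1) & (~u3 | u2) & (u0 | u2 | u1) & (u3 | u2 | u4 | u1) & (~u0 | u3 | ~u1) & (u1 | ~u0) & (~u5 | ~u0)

There are 2^6 = 64 truth assignments over (u0, u1, u2, u3, u4, u5).
Split on u1. With u1 = 1, the clauses containing u1 are satisfied and ~u1 drops from the rest; 0 of the 2^5 = 32 assignments to the other variables satisfy what remains.
With u1 = 0, by the same count on the reduced clause set, 1 assignment works.
Total: 0 + 1 = 1.

1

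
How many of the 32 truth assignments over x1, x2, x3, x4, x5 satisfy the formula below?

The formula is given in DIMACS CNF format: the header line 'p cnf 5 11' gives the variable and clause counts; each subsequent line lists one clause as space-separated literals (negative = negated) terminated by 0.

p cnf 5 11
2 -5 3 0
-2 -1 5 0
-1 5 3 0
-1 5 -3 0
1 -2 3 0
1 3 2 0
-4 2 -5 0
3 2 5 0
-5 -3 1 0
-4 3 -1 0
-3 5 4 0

There are 2^5 = 32 truth assignments over (x1, x2, x3, x4, x5).
Split on x1. With x1 = True, the clauses containing x1 are satisfied and ¬x1 drops from the rest; 4 of the 2^4 = 16 assignments to the other variables satisfy what remains.
With x1 = False, by the same count on the reduced clause set, 2 assignments work.
Total: 4 + 2 = 6.

6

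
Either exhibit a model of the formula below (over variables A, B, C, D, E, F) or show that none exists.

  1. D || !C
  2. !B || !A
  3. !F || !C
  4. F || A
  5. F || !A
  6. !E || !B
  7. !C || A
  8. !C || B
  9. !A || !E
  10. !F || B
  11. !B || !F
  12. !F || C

Try D = true.
Try B = false.
Unit clause (!C) forces C = false.
Unit clause (!F) forces F = false.
Unit clause (A) forces A = true.
Now (!A) is unsatisfied and unit — conflict.
Undo B and try B = true.
Unit clause (!A) forces A = false.
Unit clause (F) forces F = true.
Now (!F) is unsatisfied and unit — conflict.
Neither B = true nor B = false works.
Undo D and try D = false.
Unit clause (!C) forces C = false.
Unit clause (!F) forces F = false.
Unit clause (A) forces A = true.
Now (!A) is unsatisfied and unit — conflict.
Neither D = true nor D = false works.

UNSATISFIABLE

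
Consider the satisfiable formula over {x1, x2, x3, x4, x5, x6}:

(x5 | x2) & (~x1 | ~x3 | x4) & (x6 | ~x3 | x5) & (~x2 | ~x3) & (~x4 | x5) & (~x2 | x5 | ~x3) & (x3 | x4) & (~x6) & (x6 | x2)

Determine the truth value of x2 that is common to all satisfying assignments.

Suppose x2 = 0.
The clause (x5) is unit, so x5 = 1.
The clause (~x6) is unit, so x6 = 0.
That conflicts with the unit clause (x6).
So every satisfying assignment has x2 = True.

True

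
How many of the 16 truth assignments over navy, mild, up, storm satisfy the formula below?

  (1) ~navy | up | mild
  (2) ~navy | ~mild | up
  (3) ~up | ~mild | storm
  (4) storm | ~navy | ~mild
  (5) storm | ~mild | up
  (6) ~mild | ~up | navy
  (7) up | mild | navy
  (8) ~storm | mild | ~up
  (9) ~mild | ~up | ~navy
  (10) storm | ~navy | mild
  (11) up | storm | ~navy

There are 2^4 = 16 truth assignments over (navy, mild, up, storm).
Split on up. With up = 1, the clauses containing up are satisfied and ~up drops from the rest; 1 of the 2^3 = 8 assignments to the other variables satisfy what remains.
With up = 0, by the same count on the reduced clause set, 1 assignment works.
(One model: navy=F, mild=F, up=T, storm=F.)
Total: 1 + 1 = 2.

2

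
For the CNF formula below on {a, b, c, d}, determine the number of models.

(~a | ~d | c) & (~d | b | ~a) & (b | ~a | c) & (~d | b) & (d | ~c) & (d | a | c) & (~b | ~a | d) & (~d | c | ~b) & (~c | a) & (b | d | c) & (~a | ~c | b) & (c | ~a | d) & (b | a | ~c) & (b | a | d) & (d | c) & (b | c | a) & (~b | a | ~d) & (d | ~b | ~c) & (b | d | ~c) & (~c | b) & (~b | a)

1

There are 2^4 = 16 truth assignments over (a, b, c, d).
Split on a. With a = 1, the clauses containing a are satisfied and ~a drops from the rest; 1 of the 2^3 = 8 assignments to the other variables satisfy what remains.
With a = 0, by the same count on the reduced clause set, 0 assignments work.
(One model: a=T, b=T, c=T, d=T.)
Total: 1 + 0 = 1.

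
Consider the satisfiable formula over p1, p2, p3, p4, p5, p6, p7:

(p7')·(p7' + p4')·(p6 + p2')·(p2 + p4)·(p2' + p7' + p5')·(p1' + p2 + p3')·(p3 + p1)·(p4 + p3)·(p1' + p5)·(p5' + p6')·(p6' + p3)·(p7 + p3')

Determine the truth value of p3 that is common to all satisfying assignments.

False

Suppose p3 = 1.
(p7') alone gives p7 = 0.
But (p7) is also a unit clause — contradiction.
So every satisfying assignment has p3 = False.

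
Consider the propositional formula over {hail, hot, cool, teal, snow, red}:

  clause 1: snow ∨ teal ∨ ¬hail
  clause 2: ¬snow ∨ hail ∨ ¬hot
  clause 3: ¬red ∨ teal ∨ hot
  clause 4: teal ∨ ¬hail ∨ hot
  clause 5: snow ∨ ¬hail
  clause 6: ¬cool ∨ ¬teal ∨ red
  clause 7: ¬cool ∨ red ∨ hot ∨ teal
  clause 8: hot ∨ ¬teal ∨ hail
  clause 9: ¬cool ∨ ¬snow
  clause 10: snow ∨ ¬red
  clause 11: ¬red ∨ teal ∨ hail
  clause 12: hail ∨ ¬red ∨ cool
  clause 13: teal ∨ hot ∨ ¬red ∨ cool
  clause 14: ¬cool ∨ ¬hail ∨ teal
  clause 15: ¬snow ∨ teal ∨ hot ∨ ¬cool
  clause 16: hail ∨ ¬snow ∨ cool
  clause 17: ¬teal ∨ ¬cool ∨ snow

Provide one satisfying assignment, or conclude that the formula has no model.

hail ↦ True; hot ↦ True; cool ↦ False; teal ↦ False; snow ↦ True; red ↦ False

Branch on snow: set snow = True.
Unit clause (¬cool) forces cool = False.
Unit clause (hail) forces hail = True.
Branch on teal: set teal = False.
Unit clause (hot) forces hot = True.
No clause remains; red is free.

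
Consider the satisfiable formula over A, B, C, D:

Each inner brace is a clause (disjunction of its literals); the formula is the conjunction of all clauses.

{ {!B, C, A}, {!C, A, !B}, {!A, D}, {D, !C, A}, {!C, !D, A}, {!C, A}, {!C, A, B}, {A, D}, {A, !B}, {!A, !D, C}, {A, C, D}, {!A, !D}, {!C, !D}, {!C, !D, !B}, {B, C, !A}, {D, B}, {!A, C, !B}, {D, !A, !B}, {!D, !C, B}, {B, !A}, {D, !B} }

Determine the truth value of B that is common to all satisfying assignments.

Suppose B = true.
The clause (A) is unit, so A = true.
The clause (D) is unit, so D = true.
Now (!D) is unsatisfied and unit — conflict.
So every satisfying assignment has B = False.

False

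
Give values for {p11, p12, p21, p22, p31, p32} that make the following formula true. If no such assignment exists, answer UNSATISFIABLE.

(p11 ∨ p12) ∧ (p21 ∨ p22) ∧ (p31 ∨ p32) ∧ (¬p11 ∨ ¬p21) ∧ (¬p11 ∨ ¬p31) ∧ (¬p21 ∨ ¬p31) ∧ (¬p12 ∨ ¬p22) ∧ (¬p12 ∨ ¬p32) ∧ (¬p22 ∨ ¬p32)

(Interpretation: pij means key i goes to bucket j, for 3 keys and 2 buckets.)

Try p11 = True.
From the singleton clause (¬p21), p21 = False.
From the singleton clause (p22), p22 = True.
From the singleton clause (¬p31), p31 = False.
From the singleton clause (p32), p32 = True.
That conflicts with the unit clause (¬p32).
So p11 must be the other value — set p11 = False.
From the singleton clause (p12), p12 = True.
From the singleton clause (¬p22), p22 = False.
From the singleton clause (p21), p21 = True.
From the singleton clause (¬p31), p31 = False.
From the singleton clause (p32), p32 = True.
That conflicts with the unit clause (¬p32).
Either choice for p11 ends in contradiction.

UNSATISFIABLE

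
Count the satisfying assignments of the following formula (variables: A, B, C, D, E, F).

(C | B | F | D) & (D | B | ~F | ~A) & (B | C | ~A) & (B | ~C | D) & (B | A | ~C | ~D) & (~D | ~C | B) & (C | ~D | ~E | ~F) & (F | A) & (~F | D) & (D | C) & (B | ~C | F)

13

There are 2^6 = 64 truth assignments over (A, B, C, D, E, F).
Split on C. With C = 1, the clauses containing C are satisfied and ~C drops from the rest; 8 of the 2^5 = 32 assignments to the other variables satisfy what remains.
With C = 0, by the same count on the reduced clause set, 5 assignments work.
(One model: A=F, B=F, C=F, D=T, E=F, F=T.)
Total: 8 + 5 = 13.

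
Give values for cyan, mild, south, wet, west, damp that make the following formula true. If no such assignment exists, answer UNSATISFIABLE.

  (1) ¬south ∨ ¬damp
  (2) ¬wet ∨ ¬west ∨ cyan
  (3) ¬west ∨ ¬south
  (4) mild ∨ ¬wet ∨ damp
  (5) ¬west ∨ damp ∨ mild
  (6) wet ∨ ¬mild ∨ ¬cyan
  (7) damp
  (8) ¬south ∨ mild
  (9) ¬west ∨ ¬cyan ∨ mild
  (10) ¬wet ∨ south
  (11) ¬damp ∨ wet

(damp) alone gives damp = True.
(¬south) alone gives south = False.
(¬wet) alone gives wet = False.
Now (wet) is unsatisfied and unit — conflict.

UNSATISFIABLE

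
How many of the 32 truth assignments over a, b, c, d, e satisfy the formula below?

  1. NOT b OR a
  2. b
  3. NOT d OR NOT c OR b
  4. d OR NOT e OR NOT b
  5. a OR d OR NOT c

There are 2^5 = 32 truth assignments over (a, b, c, d, e).
Split on d. With d = true, the clauses containing d are satisfied and NOT d drops from the rest; 4 of the 2^4 = 16 assignments to the other variables satisfy what remains.
With d = false, by the same count on the reduced clause set, 2 assignments work.
(One model: a=T, b=T, c=F, d=F, e=F.)
Total: 4 + 2 = 6.

6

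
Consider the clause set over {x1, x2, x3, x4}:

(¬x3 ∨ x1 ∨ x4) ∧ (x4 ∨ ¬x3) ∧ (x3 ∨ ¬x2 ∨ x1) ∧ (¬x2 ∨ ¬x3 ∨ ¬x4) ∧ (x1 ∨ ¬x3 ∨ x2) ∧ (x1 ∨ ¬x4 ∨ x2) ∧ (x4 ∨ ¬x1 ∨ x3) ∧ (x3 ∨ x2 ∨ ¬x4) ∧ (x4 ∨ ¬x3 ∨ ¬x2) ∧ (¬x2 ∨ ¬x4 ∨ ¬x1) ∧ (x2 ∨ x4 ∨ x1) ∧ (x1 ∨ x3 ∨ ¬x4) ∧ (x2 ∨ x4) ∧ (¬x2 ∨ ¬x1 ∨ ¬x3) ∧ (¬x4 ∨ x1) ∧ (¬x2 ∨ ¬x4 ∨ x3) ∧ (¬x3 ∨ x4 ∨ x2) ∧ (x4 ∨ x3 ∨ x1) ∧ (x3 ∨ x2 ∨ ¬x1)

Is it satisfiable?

Try x4 = True.
Unit clause (x1) forces x1 = True.
Unit clause (¬x2) forces x2 = False.
Unit clause (x3) forces x3 = True.
Every clause now holds.
A satisfying assignment: x1: True; x2: False; x3: True; x4: True.

Satisfiable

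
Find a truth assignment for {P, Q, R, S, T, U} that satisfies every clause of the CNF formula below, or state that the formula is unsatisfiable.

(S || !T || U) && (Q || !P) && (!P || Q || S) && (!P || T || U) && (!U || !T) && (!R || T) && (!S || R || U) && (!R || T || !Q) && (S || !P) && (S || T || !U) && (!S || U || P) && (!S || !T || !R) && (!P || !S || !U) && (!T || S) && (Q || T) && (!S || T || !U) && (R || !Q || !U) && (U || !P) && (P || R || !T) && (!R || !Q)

P: false,  Q: true,  R: false,  S: false,  T: false,  U: false

Try Q = true.
Unit clause (!R) forces R = false.
Unit clause (!U) forces U = false.
Unit clause (!S) forces S = false.
Unit clause (!T) forces T = false.
Unit clause (!P) forces P = false.
Every clause now holds.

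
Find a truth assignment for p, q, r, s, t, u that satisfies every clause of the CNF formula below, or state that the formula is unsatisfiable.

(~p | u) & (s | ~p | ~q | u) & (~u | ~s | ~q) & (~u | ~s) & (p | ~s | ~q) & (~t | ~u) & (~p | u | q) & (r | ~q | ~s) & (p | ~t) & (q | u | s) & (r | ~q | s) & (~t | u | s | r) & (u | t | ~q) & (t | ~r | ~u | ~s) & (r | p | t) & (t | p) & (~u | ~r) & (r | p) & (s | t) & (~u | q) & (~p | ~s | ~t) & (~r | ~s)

Try p = 0.
(~t) alone gives t = 0.
That conflicts with the unit clause (t).
Backtrack on p: now try p = 1.
(u) alone gives u = 1.
(~s) alone gives s = 0.
(~t) alone gives t = 0.
That conflicts with the unit clause (t).
Neither p = 1 nor p = 0 works.

UNSATISFIABLE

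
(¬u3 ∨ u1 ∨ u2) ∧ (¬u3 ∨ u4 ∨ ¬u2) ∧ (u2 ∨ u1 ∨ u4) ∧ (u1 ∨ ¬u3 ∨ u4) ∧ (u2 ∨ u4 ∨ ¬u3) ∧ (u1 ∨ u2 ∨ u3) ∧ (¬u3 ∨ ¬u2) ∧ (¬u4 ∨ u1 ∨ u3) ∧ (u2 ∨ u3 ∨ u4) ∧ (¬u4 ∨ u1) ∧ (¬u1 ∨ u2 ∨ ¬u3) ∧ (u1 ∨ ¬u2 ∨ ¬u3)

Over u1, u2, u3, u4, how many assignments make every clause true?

There are 2^4 = 16 truth assignments over (u1, u2, u3, u4).
Check each against the 12 clauses (columns in the order u1, u2, u3, u4):
  F F F F  ✗ fails (u2 ∨ u1 ∨ u4)
  F F F T  ✗ fails (u1 ∨ u2 ∨ u3)
  F F T F  ✗ fails (¬u3 ∨ u1 ∨ u2)
  F F T T  ✗ fails (¬u3 ∨ u1 ∨ u2)
  F T F F  ✓ satisfies all
  F T F T  ✗ fails (¬u4 ∨ u1 ∨ u3)
  F T T F  ✗ fails (¬u3 ∨ u4 ∨ ¬u2)
  F T T T  ✗ fails (¬u3 ∨ ¬u2)
  T F F F  ✗ fails (u2 ∨ u3 ∨ u4)
  T F F T  ✓ satisfies all
  T F T F  ✗ fails (u2 ∨ u4 ∨ ¬u3)
  T F T T  ✗ fails (¬u1 ∨ u2 ∨ ¬u3)
  T T F F  ✓ satisfies all
  T T F T  ✓ satisfies all
  T T T F  ✗ fails (¬u3 ∨ u4 ∨ ¬u2)
  T T T T  ✗ fails (¬u3 ∨ ¬u2)
4 of the 16 rows are models.

4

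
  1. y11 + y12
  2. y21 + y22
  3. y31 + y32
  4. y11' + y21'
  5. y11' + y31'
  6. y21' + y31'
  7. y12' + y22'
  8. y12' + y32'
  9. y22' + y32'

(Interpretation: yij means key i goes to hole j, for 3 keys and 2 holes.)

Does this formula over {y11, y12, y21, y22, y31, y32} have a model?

Branch on y11: set y11 = 1.
The clause (y21') is unit, so y21 = 0.
The clause (y22) is unit, so y22 = 1.
The clause (y31') is unit, so y31 = 0.
The clause (y32) is unit, so y32 = 1.
But (y32') is also a unit clause — contradiction.
So y11 must be the other value — set y11 = 0.
The clause (y12) is unit, so y12 = 1.
The clause (y22') is unit, so y22 = 0.
The clause (y21) is unit, so y21 = 1.
The clause (y31') is unit, so y31 = 0.
The clause (y32) is unit, so y32 = 1.
But (y32') is also a unit clause — contradiction.
Either choice for y11 ends in contradiction.
No assignment satisfies every clause.

No, unsatisfiable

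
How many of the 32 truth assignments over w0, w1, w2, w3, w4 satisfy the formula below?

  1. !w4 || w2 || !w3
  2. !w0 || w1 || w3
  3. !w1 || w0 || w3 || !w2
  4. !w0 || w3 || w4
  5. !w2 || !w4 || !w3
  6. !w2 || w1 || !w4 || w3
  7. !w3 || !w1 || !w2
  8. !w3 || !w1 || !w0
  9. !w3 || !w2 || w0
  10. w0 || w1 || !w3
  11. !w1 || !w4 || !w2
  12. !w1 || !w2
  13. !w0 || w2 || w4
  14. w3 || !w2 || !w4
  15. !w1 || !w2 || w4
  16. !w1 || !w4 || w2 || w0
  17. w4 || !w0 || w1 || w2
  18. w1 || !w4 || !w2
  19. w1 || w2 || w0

There are 2^5 = 32 truth assignments over (w0, w1, w2, w3, w4).
Split on w0. With w0 = true, the clauses containing w0 are satisfied and !w0 drops from the rest; 2 of the 2^4 = 16 assignments to the other variables satisfy what remains.
With w0 = false, by the same count on the reduced clause set, 3 assignments work.
(One model: w0=F, w1=F, w2=T, w3=F, w4=F.)
Total: 2 + 3 = 5.

5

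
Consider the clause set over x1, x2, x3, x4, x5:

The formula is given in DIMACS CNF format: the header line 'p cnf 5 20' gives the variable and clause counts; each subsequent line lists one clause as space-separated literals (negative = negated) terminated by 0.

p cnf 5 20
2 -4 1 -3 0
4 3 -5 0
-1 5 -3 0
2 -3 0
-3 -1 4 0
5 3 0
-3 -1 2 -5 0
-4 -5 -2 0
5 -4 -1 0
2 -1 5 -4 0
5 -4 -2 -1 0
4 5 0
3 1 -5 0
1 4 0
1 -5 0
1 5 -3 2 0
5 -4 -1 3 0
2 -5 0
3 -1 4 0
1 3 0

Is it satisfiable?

Suppose x2 = True.
Suppose x5 = False.
(x3) alone gives x3 = True.
(¬x1) alone gives x1 = False.
(x4) alone gives x4 = True.
This assignment satisfies each clause.
A satisfying assignment: x1: False; x2: True; x3: True; x4: True; x5: False.

Yes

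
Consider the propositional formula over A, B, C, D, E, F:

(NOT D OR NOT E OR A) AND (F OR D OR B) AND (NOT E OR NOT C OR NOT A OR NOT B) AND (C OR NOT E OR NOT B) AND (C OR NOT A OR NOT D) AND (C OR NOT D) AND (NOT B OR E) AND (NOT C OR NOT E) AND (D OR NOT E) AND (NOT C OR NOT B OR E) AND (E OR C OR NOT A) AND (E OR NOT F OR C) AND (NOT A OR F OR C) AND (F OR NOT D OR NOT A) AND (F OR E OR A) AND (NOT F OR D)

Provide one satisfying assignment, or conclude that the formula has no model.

A=false; B=false; C=true; D=true; E=false; F=true

Branch on C: set C = true.
From the singleton clause (NOT E), E = false.
From the singleton clause (NOT B), B = false.
Branch on F: set F = true.
From the singleton clause (D), D = true.
Every clause is now satisfied; A is unconstrained.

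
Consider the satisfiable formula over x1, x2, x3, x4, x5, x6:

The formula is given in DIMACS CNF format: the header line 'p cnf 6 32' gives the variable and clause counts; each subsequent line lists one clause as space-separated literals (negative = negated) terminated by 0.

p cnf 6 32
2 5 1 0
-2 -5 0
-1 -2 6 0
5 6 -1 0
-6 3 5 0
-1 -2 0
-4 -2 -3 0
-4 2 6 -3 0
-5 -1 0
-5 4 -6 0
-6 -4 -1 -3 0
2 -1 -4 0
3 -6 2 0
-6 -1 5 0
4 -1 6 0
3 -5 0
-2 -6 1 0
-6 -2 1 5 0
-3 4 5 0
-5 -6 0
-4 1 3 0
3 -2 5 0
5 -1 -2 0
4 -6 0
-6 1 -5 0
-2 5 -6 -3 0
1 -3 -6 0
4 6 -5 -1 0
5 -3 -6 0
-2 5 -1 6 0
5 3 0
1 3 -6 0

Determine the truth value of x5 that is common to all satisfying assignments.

Suppose x5 = False.
The clause (x3) is unit, so x3 = True.
The clause (x4) is unit, so x4 = True.
The clause (¬x2) is unit, so x2 = False.
The clause (x1) is unit, so x1 = True.
Now (¬x1) is unsatisfied and unit — conflict.
So every satisfying assignment has x5 = True.

True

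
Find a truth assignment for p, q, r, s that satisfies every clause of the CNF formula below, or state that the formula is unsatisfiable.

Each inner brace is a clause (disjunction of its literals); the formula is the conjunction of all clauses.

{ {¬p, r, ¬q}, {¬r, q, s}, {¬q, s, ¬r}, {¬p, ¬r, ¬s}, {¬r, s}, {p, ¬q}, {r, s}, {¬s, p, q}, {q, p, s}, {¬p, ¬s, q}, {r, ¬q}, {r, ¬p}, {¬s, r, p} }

UNSATISFIABLE

Suppose r = False.
From the singleton clause (s), s = True.
From the singleton clause (¬q), q = False.
From the singleton clause (p), p = True.
Now (¬p) is unsatisfied and unit — conflict.
Backtrack on r: now try r = True.
From the singleton clause (s), s = True.
From the singleton clause (¬p), p = False.
From the singleton clause (¬q), q = False.
Now (q) is unsatisfied and unit — conflict.
Neither r = True nor r = False works.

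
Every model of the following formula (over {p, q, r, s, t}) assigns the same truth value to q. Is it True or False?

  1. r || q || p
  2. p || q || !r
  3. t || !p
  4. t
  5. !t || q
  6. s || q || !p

Suppose q = false.
From the singleton clause (t), t = true.
That conflicts with the unit clause (!t).
So every satisfying assignment has q = True.

True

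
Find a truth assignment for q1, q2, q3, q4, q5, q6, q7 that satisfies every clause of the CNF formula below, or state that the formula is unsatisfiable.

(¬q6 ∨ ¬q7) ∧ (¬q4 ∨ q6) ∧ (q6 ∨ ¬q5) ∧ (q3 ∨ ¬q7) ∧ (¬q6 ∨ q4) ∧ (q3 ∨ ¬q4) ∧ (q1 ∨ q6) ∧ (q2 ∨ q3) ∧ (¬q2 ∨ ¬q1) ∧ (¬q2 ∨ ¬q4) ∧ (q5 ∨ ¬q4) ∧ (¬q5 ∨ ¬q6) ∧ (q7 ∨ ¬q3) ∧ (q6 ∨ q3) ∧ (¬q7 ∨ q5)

Branch on q6: set q6 = False.
(¬q4) alone gives q4 = False.
(¬q5) alone gives q5 = False.
(q1) alone gives q1 = True.
(¬q2) alone gives q2 = False.
(q3) alone gives q3 = True.
(q7) alone gives q7 = True.
Now (¬q7) is unsatisfied and unit — conflict.
So q6 must be the other value — set q6 = True.
(¬q7) alone gives q7 = False.
(q4) alone gives q4 = True.
(q3) alone gives q3 = True.
Now (¬q3) is unsatisfied and unit — conflict.
Either choice for q6 ends in contradiction.

UNSATISFIABLE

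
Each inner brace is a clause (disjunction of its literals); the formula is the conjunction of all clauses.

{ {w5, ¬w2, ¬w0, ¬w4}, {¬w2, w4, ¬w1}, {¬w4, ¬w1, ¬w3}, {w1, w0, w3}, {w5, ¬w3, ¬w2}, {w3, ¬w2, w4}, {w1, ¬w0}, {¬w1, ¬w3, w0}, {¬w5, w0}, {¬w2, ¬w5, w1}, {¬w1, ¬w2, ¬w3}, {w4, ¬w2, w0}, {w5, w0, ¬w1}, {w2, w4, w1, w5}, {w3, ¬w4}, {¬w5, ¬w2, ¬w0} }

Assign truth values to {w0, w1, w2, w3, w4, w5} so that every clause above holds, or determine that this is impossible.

Branch on w1: set w1 = True.
Branch on w2: set w2 = False.
Branch on w4: set w4 = False.
Branch on w3: set w3 = False.
Branch on w5: set w5 = True.
From the singleton clause (w0), w0 = True.
This assignment satisfies each clause.

w0: True,  w1: True,  w2: False,  w3: False,  w4: False,  w5: True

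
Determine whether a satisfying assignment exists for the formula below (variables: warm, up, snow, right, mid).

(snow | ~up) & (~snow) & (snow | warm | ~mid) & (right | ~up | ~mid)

(~snow) alone gives snow = 0.
(~up) alone gives up = 0.
Suppose warm = 0.
(~mid) alone gives mid = 0.
No clause remains; right is free.
A satisfying assignment: warm ↦ 0; up ↦ 0; snow ↦ 0; right ↦ 0; mid ↦ 0.

Yes, satisfiable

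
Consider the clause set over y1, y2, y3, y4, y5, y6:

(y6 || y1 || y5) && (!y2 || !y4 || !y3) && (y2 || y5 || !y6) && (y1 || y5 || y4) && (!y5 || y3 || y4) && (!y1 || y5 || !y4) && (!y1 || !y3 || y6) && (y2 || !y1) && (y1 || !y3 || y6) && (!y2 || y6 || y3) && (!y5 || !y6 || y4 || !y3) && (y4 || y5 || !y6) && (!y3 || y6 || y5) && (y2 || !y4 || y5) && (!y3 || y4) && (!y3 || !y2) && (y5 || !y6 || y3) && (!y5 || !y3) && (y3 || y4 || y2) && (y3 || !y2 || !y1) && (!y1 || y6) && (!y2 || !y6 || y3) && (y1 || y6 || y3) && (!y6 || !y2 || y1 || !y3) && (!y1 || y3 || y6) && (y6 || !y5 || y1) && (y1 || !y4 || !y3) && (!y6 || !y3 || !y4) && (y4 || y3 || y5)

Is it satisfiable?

Suppose y2 = false.
Unit clause (!y1) forces y1 = false.
Suppose y6 = true.
Unit clause (y5) forces y5 = true.
Unit clause (!y3) forces y3 = false.
Unit clause (y4) forces y4 = true.
All clauses are satisfied.
A satisfying assignment: y1=false, y2=false, y3=false, y4=true, y5=true, y6=true.

Satisfiable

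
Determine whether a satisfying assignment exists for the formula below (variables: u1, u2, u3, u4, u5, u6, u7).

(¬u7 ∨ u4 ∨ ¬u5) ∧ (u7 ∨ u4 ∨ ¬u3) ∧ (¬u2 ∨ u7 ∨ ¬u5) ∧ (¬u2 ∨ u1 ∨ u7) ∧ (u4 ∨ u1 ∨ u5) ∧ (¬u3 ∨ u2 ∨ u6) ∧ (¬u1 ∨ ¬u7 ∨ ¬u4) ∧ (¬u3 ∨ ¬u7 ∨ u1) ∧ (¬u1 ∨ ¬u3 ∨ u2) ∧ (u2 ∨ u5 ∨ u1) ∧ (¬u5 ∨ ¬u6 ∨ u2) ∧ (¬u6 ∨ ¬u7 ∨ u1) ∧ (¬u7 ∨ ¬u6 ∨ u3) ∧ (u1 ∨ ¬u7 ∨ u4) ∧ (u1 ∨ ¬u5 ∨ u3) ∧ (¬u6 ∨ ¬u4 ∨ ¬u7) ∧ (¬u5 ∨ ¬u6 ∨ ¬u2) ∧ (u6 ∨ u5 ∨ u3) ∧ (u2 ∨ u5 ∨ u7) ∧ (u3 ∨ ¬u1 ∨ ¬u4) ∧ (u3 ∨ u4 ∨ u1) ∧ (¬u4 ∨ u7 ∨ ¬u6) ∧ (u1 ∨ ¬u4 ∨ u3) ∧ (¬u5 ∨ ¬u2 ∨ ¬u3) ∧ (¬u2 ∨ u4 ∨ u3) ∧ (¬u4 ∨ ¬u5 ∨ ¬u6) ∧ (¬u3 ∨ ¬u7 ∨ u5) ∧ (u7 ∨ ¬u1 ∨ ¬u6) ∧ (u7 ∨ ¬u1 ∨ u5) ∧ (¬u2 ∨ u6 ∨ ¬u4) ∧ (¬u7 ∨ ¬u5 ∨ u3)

Try u7 = False.
Try u4 = False.
From the singleton clause (¬u3), u3 = False.
From the singleton clause (u1), u1 = True.
From the singleton clause (¬u2), u2 = False.
From the singleton clause (u5), u5 = True.
From the singleton clause (¬u6), u6 = False.
All clauses are satisfied.
A satisfying assignment: u1 ↦ True; u2 ↦ False; u3 ↦ False; u4 ↦ False; u5 ↦ True; u6 ↦ False; u7 ↦ False.

Yes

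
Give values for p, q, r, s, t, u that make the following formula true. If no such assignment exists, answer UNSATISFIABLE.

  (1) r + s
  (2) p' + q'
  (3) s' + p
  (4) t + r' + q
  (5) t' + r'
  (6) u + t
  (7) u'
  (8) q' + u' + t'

(u') alone gives u = 0.
(t) alone gives t = 1.
(r') alone gives r = 0.
(s) alone gives s = 1.
(p) alone gives p = 1.
(q') alone gives q = 0.
Every clause now holds.

p: 1, q: 0, r: 0, s: 1, t: 1, u: 0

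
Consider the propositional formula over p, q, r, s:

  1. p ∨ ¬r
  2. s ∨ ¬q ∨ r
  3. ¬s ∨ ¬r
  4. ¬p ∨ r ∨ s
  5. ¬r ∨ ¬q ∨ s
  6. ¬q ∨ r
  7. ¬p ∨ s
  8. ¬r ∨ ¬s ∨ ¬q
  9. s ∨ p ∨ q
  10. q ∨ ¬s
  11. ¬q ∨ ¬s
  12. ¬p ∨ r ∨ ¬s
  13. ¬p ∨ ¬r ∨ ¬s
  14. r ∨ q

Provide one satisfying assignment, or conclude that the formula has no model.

UNSATISFIABLE

Case p = True:
From the singleton clause (s), s = True.
From the singleton clause (¬r), r = False.
But (r) is also a unit clause — contradiction.
So p must be the other value — set p = False.
From the singleton clause (¬r), r = False.
From the singleton clause (¬q), q = False.
But (q) is also a unit clause — contradiction.
Neither p = True nor p = False works.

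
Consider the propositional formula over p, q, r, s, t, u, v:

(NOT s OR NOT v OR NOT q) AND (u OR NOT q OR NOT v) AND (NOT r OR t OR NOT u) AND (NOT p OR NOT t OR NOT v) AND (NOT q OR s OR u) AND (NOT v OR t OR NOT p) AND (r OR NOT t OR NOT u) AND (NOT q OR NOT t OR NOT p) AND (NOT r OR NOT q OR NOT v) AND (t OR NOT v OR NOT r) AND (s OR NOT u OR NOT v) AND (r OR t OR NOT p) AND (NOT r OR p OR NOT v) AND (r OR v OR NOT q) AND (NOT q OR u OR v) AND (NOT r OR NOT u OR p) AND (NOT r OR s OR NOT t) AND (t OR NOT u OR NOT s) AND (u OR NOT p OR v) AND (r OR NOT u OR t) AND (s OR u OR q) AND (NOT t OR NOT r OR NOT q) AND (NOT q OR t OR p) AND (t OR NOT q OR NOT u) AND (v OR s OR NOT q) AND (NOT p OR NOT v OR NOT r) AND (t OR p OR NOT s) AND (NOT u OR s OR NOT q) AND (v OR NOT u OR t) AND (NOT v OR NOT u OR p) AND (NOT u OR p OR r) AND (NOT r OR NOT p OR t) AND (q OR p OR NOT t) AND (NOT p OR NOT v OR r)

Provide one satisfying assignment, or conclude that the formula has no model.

Branch on s: set s = true.
Branch on v: set v = false.
Branch on r: set r = true.
Branch on t: set t = true.
Unit clause (NOT q) forces q = false.
Unit clause (p) forces p = true.
Unit clause (u) forces u = true.
This assignment satisfies each clause.

p: true; q: false; r: true; s: true; t: true; u: true; v: false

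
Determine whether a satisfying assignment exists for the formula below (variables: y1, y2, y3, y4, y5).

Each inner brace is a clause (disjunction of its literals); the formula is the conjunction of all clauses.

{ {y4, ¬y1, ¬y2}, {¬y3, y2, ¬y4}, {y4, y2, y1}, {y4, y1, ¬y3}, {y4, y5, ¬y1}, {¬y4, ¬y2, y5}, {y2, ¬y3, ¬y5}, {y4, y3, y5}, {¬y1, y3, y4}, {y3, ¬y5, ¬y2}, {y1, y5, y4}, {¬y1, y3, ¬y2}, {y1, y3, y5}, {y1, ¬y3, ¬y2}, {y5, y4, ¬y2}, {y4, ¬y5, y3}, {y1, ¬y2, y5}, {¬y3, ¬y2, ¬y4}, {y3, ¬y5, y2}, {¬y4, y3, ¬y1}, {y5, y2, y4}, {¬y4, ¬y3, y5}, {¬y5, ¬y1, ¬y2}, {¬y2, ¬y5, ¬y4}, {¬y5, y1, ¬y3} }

Branch on y4: set y4 = True.
Branch on y3: set y3 = False.
The clause (¬y1) is unit, so y1 = False.
The clause (y5) is unit, so y5 = True.
The clause (¬y2) is unit, so y2 = False.
But (y2) is also a unit clause — contradiction.
So y3 must be the other value — set y3 = True.
The clause (y2) is unit, so y2 = True.
But (¬y2) is also a unit clause — contradiction.
Both values of y3 lead to a conflict.
So y4 must be the other value — set y4 = False.
Branch on y1: set y1 = False.
The clause (y2) is unit, so y2 = True.
The clause (¬y3) is unit, so y3 = False.
The clause (y5) is unit, so y5 = True.
But (¬y5) is also a unit clause — contradiction.
So y1 must be the other value — set y1 = True.
The clause (¬y2) is unit, so y2 = False.
The clause (y5) is unit, so y5 = True.
The clause (¬y3) is unit, so y3 = False.
But (y3) is also a unit clause — contradiction.
Both values of y1 lead to a conflict.
Both values of y4 lead to a conflict.
No assignment satisfies every clause.

No, unsatisfiable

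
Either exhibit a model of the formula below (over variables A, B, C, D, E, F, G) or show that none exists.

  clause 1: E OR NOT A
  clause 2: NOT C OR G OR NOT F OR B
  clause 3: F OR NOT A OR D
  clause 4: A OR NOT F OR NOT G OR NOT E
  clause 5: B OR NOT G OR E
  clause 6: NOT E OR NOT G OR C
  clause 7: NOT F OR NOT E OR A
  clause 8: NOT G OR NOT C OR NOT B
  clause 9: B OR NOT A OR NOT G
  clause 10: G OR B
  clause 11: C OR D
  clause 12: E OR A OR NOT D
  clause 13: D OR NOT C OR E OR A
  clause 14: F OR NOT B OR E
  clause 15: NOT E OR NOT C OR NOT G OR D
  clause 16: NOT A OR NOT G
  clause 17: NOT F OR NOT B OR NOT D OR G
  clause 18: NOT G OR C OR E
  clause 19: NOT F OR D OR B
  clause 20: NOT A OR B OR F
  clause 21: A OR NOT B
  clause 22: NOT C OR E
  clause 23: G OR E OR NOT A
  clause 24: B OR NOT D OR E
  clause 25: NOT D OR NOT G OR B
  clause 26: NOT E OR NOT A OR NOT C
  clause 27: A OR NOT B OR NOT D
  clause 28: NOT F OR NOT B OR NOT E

A ↦ true, B ↦ true, C ↦ false, D ↦ true, E ↦ true, F ↦ false, G ↦ false

Case E = true:
Case G = false:
From the singleton clause (B), B = true.
From the singleton clause (A), A = true.
From the singleton clause (NOT C), C = false.
From the singleton clause (D), D = true.
From the singleton clause (NOT F), F = false.
All clauses are satisfied.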